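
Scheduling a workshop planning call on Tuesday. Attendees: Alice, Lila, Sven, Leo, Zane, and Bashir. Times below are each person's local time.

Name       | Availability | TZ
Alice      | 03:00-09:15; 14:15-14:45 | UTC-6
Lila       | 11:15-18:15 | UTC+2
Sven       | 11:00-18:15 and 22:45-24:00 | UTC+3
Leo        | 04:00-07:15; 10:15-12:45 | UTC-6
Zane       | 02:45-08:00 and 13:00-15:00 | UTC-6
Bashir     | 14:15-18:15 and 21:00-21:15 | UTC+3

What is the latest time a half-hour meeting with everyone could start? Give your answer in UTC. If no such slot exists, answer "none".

12:45

Alice in UTC: 09:00-15:15, 20:15-20:45 (add 6h to convert from UTC-6).
Lila in UTC: 09:15-16:15 (subtract 2h to convert from UTC+2).
Sven in UTC: 08:00-15:15, 19:45-21:00 (subtract 3h to convert from UTC+3).
Leo in UTC: 10:00-13:15, 16:15-18:45 (add 6h to convert from UTC-6).
Zane in UTC: 08:45-14:00, 19:00-21:00 (add 6h to convert from UTC-6).
Bashir in UTC: 11:15-15:15, 18:00-18:15 (subtract 3h to convert from UTC+3).
Alice ∩ Lila: 09:15-15:15.
Alice ∩ Lila ∩ Sven: 09:15-15:15.
Alice ∩ Lila ∩ Sven ∩ Leo: 10:00-13:15.
Alice ∩ Lila ∩ Sven ∩ Leo ∩ Zane: 10:00-13:15.
Alice ∩ Lila ∩ Sven ∩ Leo ∩ Zane ∩ Bashir: 11:15-13:15.
So the common availability across everyone is 11:15-13:15.
The last common window of at least 30 minutes is 11:15-13:15; a 30-minute meeting can start as late as 12:45 and still end by 13:15.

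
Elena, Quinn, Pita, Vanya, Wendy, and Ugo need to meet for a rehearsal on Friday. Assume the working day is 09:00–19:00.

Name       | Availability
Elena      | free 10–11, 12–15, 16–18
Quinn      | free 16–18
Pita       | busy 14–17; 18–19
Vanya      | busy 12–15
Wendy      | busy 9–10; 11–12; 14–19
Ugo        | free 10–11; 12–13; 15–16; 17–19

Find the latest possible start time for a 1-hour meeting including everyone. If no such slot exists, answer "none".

none

Elena free: 10:00-11:00, 12:00-15:00, 16:00-18:00.
Quinn free: 16:00-18:00.
Pita free: 09:00-14:00, 17:00-18:00 (invert busy blocks within the working day).
Vanya free: 09:00-12:00, 15:00-19:00 (invert busy blocks within the working day).
Wendy free: 10:00-11:00, 12:00-14:00 (invert busy blocks within the working day).
Ugo free: 10:00-11:00, 12:00-13:00, 15:00-16:00, 17:00-19:00.
Elena ∩ Quinn: 16:00-18:00.
Elena ∩ Quinn ∩ Pita: 17:00-18:00.
Elena ∩ Quinn ∩ Pita ∩ Vanya: 17:00-18:00.
Elena ∩ Quinn ∩ Pita ∩ Vanya ∩ Wendy: ∅.
Elena ∩ Quinn ∩ Pita ∩ Vanya ∩ Wendy ∩ Ugo: ∅.
There is no time when everyone is free.
No common window is at least 60 minutes long.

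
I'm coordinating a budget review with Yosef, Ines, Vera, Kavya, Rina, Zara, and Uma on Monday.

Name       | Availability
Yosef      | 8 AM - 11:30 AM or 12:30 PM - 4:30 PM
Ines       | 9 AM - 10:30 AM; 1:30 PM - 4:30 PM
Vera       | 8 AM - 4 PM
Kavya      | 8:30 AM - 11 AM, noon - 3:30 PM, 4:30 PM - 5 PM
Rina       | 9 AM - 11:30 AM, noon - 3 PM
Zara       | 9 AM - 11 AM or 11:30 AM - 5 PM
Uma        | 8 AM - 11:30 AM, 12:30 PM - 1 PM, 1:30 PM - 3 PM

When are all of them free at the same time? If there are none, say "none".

09:00-10:30, 13:30-15:00

Yosef ∩ Ines: 09:00-10:30, 13:30-16:30.
Yosef ∩ Ines ∩ Vera: 09:00-10:30, 13:30-16:00.
Yosef ∩ Ines ∩ Vera ∩ Kavya: 09:00-10:30, 13:30-15:30.
Yosef ∩ Ines ∩ Vera ∩ Kavya ∩ Rina: 09:00-10:30, 13:30-15:00.
Yosef ∩ Ines ∩ Vera ∩ Kavya ∩ Rina ∩ Zara: 09:00-10:30, 13:30-15:00.
Yosef ∩ Ines ∩ Vera ∩ Kavya ∩ Rina ∩ Zara ∩ Uma: 09:00-10:30, 13:30-15:00.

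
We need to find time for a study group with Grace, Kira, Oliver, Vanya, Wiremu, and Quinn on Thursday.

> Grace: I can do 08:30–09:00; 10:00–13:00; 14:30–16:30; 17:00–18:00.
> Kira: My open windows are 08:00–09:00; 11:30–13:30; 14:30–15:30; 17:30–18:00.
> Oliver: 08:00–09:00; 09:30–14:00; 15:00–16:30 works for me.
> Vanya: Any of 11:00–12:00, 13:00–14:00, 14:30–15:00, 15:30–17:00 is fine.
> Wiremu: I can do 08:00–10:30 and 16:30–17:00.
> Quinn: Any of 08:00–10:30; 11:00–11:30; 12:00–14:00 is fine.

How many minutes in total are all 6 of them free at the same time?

Grace ∩ Kira: 08:30-09:00, 11:30-13:00, 14:30-15:30, 17:30-18:00.
Grace ∩ Kira ∩ Oliver: 08:30-09:00, 11:30-13:00, 15:00-15:30.
Grace ∩ Kira ∩ Oliver ∩ Vanya: 11:30-12:00.
Grace ∩ Kira ∩ Oliver ∩ Vanya ∩ Wiremu: ∅.
Grace ∩ Kira ∩ Oliver ∩ Vanya ∩ Wiremu ∩ Quinn: ∅.
There is no time when everyone is free.
There is no common window, so the total is 0 minutes.

0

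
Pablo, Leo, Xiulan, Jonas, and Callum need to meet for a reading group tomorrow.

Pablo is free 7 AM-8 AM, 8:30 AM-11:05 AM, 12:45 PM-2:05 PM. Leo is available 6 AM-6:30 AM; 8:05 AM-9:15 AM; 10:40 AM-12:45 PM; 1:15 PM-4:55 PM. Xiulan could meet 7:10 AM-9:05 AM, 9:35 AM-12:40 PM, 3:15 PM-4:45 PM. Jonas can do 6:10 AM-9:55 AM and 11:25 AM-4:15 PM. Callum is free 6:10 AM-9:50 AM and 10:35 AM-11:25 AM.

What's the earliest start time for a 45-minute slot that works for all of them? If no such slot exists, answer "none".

Pablo ∩ Leo: 08:30-09:15, 10:40-11:05, 13:15-14:05.
Pablo ∩ Leo ∩ Xiulan: 08:30-09:05, 10:40-11:05.
Pablo ∩ Leo ∩ Xiulan ∩ Jonas: 08:30-09:05.
Pablo ∩ Leo ∩ Xiulan ∩ Jonas ∩ Callum: 08:30-09:05.
No common window is at least 45 minutes long.

none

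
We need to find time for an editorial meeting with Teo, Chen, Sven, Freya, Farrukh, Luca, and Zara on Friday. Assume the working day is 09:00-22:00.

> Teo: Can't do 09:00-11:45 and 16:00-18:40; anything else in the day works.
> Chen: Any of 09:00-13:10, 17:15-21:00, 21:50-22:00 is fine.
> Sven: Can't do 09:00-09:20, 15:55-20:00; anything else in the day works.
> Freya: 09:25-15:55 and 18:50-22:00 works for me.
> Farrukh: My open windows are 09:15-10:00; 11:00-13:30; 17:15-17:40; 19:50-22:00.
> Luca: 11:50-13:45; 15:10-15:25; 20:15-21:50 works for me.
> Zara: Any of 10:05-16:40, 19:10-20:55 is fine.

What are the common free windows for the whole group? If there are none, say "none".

Teo free: 11:45-16:00, 18:40-22:00 (invert busy blocks within the working day).
Chen free: 09:00-13:10, 17:15-21:00, 21:50-22:00.
Sven free: 09:20-15:55, 20:00-22:00 (invert busy blocks within the working day).
Freya free: 09:25-15:55, 18:50-22:00.
Farrukh free: 09:15-10:00, 11:00-13:30, 17:15-17:40, 19:50-22:00.
Luca free: 11:50-13:45, 15:10-15:25, 20:15-21:50.
Zara free: 10:05-16:40, 19:10-20:55.
Teo ∩ Chen: 11:45-13:10, 18:40-21:00, 21:50-22:00.
Teo ∩ Chen ∩ Sven: 11:45-13:10, 20:00-21:00, 21:50-22:00.
Teo ∩ Chen ∩ Sven ∩ Freya: 11:45-13:10, 20:00-21:00, 21:50-22:00.
Teo ∩ Chen ∩ Sven ∩ Freya ∩ Farrukh: 11:45-13:10, 20:00-21:00, 21:50-22:00.
Teo ∩ Chen ∩ Sven ∩ Freya ∩ Farrukh ∩ Luca: 11:50-13:10, 20:15-21:00.
Teo ∩ Chen ∩ Sven ∩ Freya ∩ Farrukh ∩ Luca ∩ Zara: 11:50-13:10, 20:15-20:55.

11:50-13:10, 20:15-20:55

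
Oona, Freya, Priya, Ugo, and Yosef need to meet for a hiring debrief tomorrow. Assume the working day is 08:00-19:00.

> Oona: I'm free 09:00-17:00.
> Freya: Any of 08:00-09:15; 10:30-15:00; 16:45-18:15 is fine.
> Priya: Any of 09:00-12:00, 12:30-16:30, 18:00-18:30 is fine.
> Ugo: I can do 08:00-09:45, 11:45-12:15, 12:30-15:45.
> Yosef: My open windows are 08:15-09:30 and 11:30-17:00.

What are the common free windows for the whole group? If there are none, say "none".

Oona ∩ Freya: 09:00-09:15, 10:30-15:00, 16:45-17:00.
Oona ∩ Freya ∩ Priya: 09:00-09:15, 10:30-12:00, 12:30-15:00.
Oona ∩ Freya ∩ Priya ∩ Ugo: 09:00-09:15, 11:45-12:00, 12:30-15:00.
Oona ∩ Freya ∩ Priya ∩ Ugo ∩ Yosef: 09:00-09:15, 11:45-12:00, 12:30-15:00.

09:00-09:15, 11:45-12:00, 12:30-15:00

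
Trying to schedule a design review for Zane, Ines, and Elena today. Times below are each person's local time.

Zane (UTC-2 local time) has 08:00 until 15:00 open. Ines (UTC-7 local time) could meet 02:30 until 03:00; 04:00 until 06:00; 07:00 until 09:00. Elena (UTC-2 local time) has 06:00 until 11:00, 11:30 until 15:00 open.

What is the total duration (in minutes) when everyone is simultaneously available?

Zane in UTC: 10:00-17:00 (add 2h to convert from UTC-2).
Ines in UTC: 09:30-10:00, 11:00-13:00, 14:00-16:00 (add 7h to convert from UTC-7).
Elena in UTC: 08:00-13:00, 13:30-17:00 (add 2h to convert from UTC-2).
Zane ∩ Ines: 11:00-13:00, 14:00-16:00.
Zane ∩ Ines ∩ Elena: 11:00-13:00, 14:00-16:00.
Those are the intersection windows.
Summing the common windows: 120 + 120 = 240 minutes.

240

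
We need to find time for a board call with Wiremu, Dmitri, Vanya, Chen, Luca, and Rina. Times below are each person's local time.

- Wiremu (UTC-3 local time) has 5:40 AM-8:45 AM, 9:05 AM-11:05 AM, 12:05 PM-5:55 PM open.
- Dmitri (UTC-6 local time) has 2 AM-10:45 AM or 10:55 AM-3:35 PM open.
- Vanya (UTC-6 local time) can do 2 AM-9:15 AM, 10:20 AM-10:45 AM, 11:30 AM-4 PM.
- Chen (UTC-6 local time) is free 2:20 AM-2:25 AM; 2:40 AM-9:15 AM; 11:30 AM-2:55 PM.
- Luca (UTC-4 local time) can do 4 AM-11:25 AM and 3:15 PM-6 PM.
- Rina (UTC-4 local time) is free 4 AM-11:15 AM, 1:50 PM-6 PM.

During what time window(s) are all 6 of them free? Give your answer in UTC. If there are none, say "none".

Wiremu in UTC: 08:40-11:45, 12:05-14:05, 15:05-20:55 (add 3h to convert from UTC-3).
Dmitri in UTC: 08:00-16:45, 16:55-21:35 (add 6h to convert from UTC-6).
Vanya in UTC: 08:00-15:15, 16:20-16:45, 17:30-22:00 (add 6h to convert from UTC-6).
Chen in UTC: 08:20-08:25, 08:40-15:15, 17:30-20:55 (add 6h to convert from UTC-6).
Luca in UTC: 08:00-15:25, 19:15-22:00 (add 4h to convert from UTC-4).
Rina in UTC: 08:00-15:15, 17:50-22:00 (add 4h to convert from UTC-4).
Wiremu ∩ Dmitri: 08:40-11:45, 12:05-14:05, 15:05-16:45, 16:55-20:55.
Wiremu ∩ Dmitri ∩ Vanya: 08:40-11:45, 12:05-14:05, 15:05-15:15, 16:20-16:45, 17:30-20:55.
Wiremu ∩ Dmitri ∩ Vanya ∩ Chen: 08:40-11:45, 12:05-14:05, 15:05-15:15, 17:30-20:55.
Wiremu ∩ Dmitri ∩ Vanya ∩ Chen ∩ Luca: 08:40-11:45, 12:05-14:05, 15:05-15:15, 19:15-20:55.
Wiremu ∩ Dmitri ∩ Vanya ∩ Chen ∩ Luca ∩ Rina: 08:40-11:45, 12:05-14:05, 15:05-15:15, 19:15-20:55.

08:40-11:45, 12:05-14:05, 15:05-15:15, 19:15-20:55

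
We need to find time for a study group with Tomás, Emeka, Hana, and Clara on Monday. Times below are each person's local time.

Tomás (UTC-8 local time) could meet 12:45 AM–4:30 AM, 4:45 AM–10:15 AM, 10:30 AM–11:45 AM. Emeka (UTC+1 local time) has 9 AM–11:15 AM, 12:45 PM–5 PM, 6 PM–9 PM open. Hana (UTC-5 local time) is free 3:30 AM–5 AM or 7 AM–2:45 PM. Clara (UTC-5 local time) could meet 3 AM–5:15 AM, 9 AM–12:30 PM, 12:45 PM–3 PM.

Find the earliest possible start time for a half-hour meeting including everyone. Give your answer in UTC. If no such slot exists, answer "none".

Tomás in UTC: 08:45-12:30, 12:45-18:15, 18:30-19:45 (add 8h to convert from UTC-8).
Emeka in UTC: 08:00-10:15, 11:45-16:00, 17:00-20:00 (subtract 1h to convert from UTC+1).
Hana in UTC: 08:30-10:00, 12:00-19:45 (add 5h to convert from UTC-5).
Clara in UTC: 08:00-10:15, 14:00-17:30, 17:45-20:00 (add 5h to convert from UTC-5).
Tomás ∩ Emeka: 08:45-10:15, 11:45-12:30, 12:45-16:00, 17:00-18:15, 18:30-19:45.
Tomás ∩ Emeka ∩ Hana: 08:45-10:00, 12:00-12:30, 12:45-16:00, 17:00-18:15, 18:30-19:45.
Tomás ∩ Emeka ∩ Hana ∩ Clara: 08:45-10:00, 14:00-16:00, 17:00-17:30, 17:45-18:15, 18:30-19:45.
The first common window of at least 30 minutes is 08:45-10:00, so the earliest start is 08:45.

08:45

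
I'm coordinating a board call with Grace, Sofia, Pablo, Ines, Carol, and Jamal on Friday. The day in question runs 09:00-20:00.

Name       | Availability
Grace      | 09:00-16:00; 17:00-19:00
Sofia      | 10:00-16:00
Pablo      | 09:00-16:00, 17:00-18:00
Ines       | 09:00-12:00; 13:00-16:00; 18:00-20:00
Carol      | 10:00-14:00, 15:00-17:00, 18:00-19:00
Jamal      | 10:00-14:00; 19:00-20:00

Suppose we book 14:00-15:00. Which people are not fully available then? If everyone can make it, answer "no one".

Grace: free for 14:00-15:00. Sofia: free for 14:00-15:00. Pablo: free for 14:00-15:00. Ines: free for 14:00-15:00. Carol: not fully free for 14:00-15:00. Jamal: not fully free for 14:00-15:00.

Carol, Jamal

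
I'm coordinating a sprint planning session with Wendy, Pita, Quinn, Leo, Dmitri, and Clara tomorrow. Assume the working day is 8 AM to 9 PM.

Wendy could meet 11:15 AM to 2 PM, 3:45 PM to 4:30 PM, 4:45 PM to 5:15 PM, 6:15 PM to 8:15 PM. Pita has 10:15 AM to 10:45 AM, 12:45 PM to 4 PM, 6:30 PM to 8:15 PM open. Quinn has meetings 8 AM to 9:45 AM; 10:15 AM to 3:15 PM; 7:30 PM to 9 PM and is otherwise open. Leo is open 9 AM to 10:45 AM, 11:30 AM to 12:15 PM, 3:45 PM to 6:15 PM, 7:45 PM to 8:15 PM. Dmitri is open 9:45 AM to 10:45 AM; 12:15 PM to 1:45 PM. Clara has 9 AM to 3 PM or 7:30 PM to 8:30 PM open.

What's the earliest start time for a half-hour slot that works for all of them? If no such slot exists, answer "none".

none

Wendy free: 11:15-14:00, 15:45-16:30, 16:45-17:15, 18:15-20:15.
Pita free: 10:15-10:45, 12:45-16:00, 18:30-20:15.
Quinn free: 09:45-10:15, 15:15-19:30 (invert busy blocks within the working day).
Leo free: 09:00-10:45, 11:30-12:15, 15:45-18:15, 19:45-20:15.
Dmitri free: 09:45-10:45, 12:15-13:45.
Clara free: 09:00-15:00, 19:30-20:30.
Wendy ∩ Pita: 12:45-14:00, 15:45-16:00, 18:30-20:15.
Wendy ∩ Pita ∩ Quinn: 15:45-16:00, 18:30-19:30.
Wendy ∩ Pita ∩ Quinn ∩ Leo: 15:45-16:00.
Wendy ∩ Pita ∩ Quinn ∩ Leo ∩ Dmitri: ∅.
Wendy ∩ Pita ∩ Quinn ∩ Leo ∩ Dmitri ∩ Clara: ∅.
There is no time when everyone is free.
No common window is at least 30 minutes long.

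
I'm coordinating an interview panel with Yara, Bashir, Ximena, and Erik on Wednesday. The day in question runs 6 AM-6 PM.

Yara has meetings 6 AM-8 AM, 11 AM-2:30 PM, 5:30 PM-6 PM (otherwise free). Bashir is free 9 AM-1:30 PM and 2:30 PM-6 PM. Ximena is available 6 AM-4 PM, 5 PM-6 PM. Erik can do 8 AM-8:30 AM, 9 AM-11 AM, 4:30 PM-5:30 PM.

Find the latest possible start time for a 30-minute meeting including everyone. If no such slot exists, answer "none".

17:00

Yara free: 08:00-11:00, 14:30-17:30 (invert busy blocks within the working day).
Bashir free: 09:00-13:30, 14:30-18:00.
Ximena free: 06:00-16:00, 17:00-18:00.
Erik free: 08:00-08:30, 09:00-11:00, 16:30-17:30.
Yara ∩ Bashir: 09:00-11:00, 14:30-17:30.
Yara ∩ Bashir ∩ Ximena: 09:00-11:00, 14:30-16:00, 17:00-17:30.
Yara ∩ Bashir ∩ Ximena ∩ Erik: 09:00-11:00, 17:00-17:30.
Those are the intersection windows.
The last common window of at least 30 minutes is 17:00-17:30; a 30-minute meeting can start as late as 17:00 and still end by 17:30.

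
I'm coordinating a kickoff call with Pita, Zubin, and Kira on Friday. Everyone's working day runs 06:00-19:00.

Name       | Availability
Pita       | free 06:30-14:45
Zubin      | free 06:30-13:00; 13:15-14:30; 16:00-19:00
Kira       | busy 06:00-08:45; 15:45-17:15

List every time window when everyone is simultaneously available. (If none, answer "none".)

08:45-13:00, 13:15-14:30

Pita free: 06:30-14:45.
Zubin free: 06:30-13:00, 13:15-14:30, 16:00-19:00.
Kira free: 08:45-15:45, 17:15-19:00 (invert busy blocks within the working day).
Pita ∩ Zubin: 06:30-13:00, 13:15-14:30.
Pita ∩ Zubin ∩ Kira: 08:45-13:00, 13:15-14:30.
So the common availability across everyone is 08:45-13:00, 13:15-14:30.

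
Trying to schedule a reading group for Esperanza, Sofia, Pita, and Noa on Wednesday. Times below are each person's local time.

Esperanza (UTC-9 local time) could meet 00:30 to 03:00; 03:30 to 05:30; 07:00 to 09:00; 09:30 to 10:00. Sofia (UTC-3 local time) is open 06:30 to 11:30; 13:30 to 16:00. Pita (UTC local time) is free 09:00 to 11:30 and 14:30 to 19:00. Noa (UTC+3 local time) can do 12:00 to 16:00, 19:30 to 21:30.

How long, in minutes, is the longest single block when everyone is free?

Esperanza in UTC: 09:30-12:00, 12:30-14:30, 16:00-18:00, 18:30-19:00 (add 9h to convert from UTC-9).
Sofia in UTC: 09:30-14:30, 16:30-19:00 (add 3h to convert from UTC-3).
Pita in UTC: 09:00-11:30, 14:30-19:00.
Noa in UTC: 09:00-13:00, 16:30-18:30 (subtract 3h to convert from UTC+3).
Esperanza ∩ Sofia: 09:30-12:00, 12:30-14:30, 16:30-18:00, 18:30-19:00.
Esperanza ∩ Sofia ∩ Pita: 09:30-11:30, 16:30-18:00, 18:30-19:00.
Esperanza ∩ Sofia ∩ Pita ∩ Noa: 09:30-11:30, 16:30-18:00.
The longest is 09:30-11:30 at 120 minutes.

120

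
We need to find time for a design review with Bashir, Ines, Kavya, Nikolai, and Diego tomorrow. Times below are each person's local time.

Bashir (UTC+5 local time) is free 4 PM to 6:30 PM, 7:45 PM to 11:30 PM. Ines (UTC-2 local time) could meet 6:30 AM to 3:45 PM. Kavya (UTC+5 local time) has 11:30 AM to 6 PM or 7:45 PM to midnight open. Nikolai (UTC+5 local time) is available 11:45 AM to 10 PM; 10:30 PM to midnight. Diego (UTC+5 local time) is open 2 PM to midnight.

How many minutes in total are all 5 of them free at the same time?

Bashir in UTC: 11:00-13:30, 14:45-18:30 (subtract 5h to convert from UTC+5).
Ines in UTC: 08:30-17:45 (add 2h to convert from UTC-2).
Kavya in UTC: 06:30-13:00, 14:45-19:00 (subtract 5h to convert from UTC+5).
Nikolai in UTC: 06:45-17:00, 17:30-19:00 (subtract 5h to convert from UTC+5).
Diego in UTC: 09:00-19:00 (subtract 5h to convert from UTC+5).
Bashir ∩ Ines: 11:00-13:30, 14:45-17:45.
Bashir ∩ Ines ∩ Kavya: 11:00-13:00, 14:45-17:45.
Bashir ∩ Ines ∩ Kavya ∩ Nikolai: 11:00-13:00, 14:45-17:00, 17:30-17:45.
Bashir ∩ Ines ∩ Kavya ∩ Nikolai ∩ Diego: 11:00-13:00, 14:45-17:00, 17:30-17:45.
Those are the intersection windows.
Summing the common windows: 120 + 135 + 15 = 270 minutes.

270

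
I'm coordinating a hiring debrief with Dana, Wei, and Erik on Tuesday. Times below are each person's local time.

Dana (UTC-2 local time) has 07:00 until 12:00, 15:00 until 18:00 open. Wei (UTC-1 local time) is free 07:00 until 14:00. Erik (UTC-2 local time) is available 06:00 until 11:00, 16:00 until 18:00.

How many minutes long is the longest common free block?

240

Dana in UTC: 09:00-14:00, 17:00-20:00 (add 2h to convert from UTC-2).
Wei in UTC: 08:00-15:00 (add 1h to convert from UTC-1).
Erik in UTC: 08:00-13:00, 18:00-20:00 (add 2h to convert from UTC-2).
Dana ∩ Wei: 09:00-14:00.
Dana ∩ Wei ∩ Erik: 09:00-13:00.
Those are the intersection windows.
The longest is 09:00-13:00 at 240 minutes.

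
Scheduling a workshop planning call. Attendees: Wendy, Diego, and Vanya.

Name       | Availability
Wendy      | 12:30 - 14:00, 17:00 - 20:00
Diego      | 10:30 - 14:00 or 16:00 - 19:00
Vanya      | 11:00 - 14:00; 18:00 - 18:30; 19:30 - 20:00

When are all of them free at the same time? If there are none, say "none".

12:30-14:00, 18:00-18:30

Wendy ∩ Diego: 12:30-14:00, 17:00-19:00.
Wendy ∩ Diego ∩ Vanya: 12:30-14:00, 18:00-18:30.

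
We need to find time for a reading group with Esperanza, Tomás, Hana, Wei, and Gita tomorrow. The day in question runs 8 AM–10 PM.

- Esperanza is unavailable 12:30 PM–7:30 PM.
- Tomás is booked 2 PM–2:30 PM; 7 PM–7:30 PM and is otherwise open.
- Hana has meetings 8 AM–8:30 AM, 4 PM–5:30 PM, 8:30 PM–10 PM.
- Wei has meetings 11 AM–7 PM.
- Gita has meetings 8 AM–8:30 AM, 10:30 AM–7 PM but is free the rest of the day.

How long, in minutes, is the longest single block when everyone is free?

120

Esperanza free: 08:00-12:30, 19:30-22:00 (invert busy blocks within the working day).
Tomás free: 08:00-14:00, 14:30-19:00, 19:30-22:00 (invert busy blocks within the working day).
Hana free: 08:30-16:00, 17:30-20:30 (invert busy blocks within the working day).
Wei free: 08:00-11:00, 19:00-22:00 (invert busy blocks within the working day).
Gita free: 08:30-10:30, 19:00-22:00 (invert busy blocks within the working day).
Esperanza ∩ Tomás: 08:00-12:30, 19:30-22:00.
Esperanza ∩ Tomás ∩ Hana: 08:30-12:30, 19:30-20:30.
Esperanza ∩ Tomás ∩ Hana ∩ Wei: 08:30-11:00, 19:30-20:30.
Esperanza ∩ Tomás ∩ Hana ∩ Wei ∩ Gita: 08:30-10:30, 19:30-20:30.
The longest is 08:30-10:30 at 120 minutes.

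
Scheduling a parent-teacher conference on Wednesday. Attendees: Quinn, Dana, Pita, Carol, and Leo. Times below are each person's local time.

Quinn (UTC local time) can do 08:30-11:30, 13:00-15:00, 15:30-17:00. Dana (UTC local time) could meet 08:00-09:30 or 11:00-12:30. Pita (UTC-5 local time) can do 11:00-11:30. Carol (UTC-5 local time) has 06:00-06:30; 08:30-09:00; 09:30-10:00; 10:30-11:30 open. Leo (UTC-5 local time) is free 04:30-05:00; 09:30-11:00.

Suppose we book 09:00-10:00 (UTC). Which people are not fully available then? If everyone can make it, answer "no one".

Carol, Dana, Leo, Pita

Quinn in UTC: 08:30-11:30, 13:00-15:00, 15:30-17:00.
Dana in UTC: 08:00-09:30, 11:00-12:30.
Pita in UTC: 16:00-16:30 (add 5h to convert from UTC-5).
Carol in UTC: 11:00-11:30, 13:30-14:00, 14:30-15:00, 15:30-16:30 (add 5h to convert from UTC-5).
Leo in UTC: 09:30-10:00, 14:30-16:00 (add 5h to convert from UTC-5).
Quinn: free for 09:00-10:00. Dana: not fully free for 09:00-10:00. Pita: not fully free for 09:00-10:00. Carol: not fully free for 09:00-10:00. Leo: not fully free for 09:00-10:00.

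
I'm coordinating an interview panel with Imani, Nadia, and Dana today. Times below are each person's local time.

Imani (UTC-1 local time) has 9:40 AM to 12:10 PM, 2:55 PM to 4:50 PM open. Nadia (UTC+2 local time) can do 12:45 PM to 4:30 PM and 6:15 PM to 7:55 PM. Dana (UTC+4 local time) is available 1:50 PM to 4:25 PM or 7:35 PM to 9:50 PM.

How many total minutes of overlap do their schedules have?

Imani in UTC: 10:40-13:10, 15:55-17:50 (add 1h to convert from UTC-1).
Nadia in UTC: 10:45-14:30, 16:15-17:55 (subtract 2h to convert from UTC+2).
Dana in UTC: 09:50-12:25, 15:35-17:50 (subtract 4h to convert from UTC+4).
Imani ∩ Nadia: 10:45-13:10, 16:15-17:50.
Imani ∩ Nadia ∩ Dana: 10:45-12:25, 16:15-17:50.
So the common availability across everyone is 10:45-12:25, 16:15-17:50.
Summing the common windows: 100 + 95 = 195 minutes.

195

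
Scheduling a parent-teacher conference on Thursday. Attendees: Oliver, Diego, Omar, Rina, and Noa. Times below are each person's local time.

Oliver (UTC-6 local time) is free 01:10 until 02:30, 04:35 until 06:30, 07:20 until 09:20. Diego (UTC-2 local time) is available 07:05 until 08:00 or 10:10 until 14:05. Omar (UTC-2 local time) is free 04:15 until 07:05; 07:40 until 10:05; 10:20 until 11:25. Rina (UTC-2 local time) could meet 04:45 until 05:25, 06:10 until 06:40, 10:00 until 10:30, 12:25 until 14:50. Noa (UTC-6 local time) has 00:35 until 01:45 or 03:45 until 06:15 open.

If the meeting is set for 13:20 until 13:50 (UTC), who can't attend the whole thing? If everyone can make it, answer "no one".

Oliver in UTC: 07:10-08:30, 10:35-12:30, 13:20-15:20 (add 6h to convert from UTC-6).
Diego in UTC: 09:05-10:00, 12:10-16:05 (add 2h to convert from UTC-2).
Omar in UTC: 06:15-09:05, 09:40-12:05, 12:20-13:25 (add 2h to convert from UTC-2).
Rina in UTC: 06:45-07:25, 08:10-08:40, 12:00-12:30, 14:25-16:50 (add 2h to convert from UTC-2).
Noa in UTC: 06:35-07:45, 09:45-12:15 (add 6h to convert from UTC-6).
Oliver: free for 13:20-13:50. Diego: free for 13:20-13:50. Omar: not fully free for 13:20-13:50. Rina: not fully free for 13:20-13:50. Noa: not fully free for 13:20-13:50.

Noa, Omar, Rina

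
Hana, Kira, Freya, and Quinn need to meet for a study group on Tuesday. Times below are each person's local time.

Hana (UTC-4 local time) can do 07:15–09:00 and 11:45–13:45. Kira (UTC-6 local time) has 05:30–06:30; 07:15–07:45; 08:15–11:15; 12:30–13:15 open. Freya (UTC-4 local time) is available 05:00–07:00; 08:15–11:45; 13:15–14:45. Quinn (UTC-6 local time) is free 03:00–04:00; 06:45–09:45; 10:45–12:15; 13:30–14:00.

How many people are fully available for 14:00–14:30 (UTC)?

2

Hana in UTC: 11:15-13:00, 15:45-17:45 (add 4h to convert from UTC-4).
Kira in UTC: 11:30-12:30, 13:15-13:45, 14:15-17:15, 18:30-19:15 (add 6h to convert from UTC-6).
Freya in UTC: 09:00-11:00, 12:15-15:45, 17:15-18:45 (add 4h to convert from UTC-4).
Quinn in UTC: 09:00-10:00, 12:45-15:45, 16:45-18:15, 19:30-20:00 (add 6h to convert from UTC-6).
Freya and Quinn can make the full 14:00-14:30 slot — that's 2.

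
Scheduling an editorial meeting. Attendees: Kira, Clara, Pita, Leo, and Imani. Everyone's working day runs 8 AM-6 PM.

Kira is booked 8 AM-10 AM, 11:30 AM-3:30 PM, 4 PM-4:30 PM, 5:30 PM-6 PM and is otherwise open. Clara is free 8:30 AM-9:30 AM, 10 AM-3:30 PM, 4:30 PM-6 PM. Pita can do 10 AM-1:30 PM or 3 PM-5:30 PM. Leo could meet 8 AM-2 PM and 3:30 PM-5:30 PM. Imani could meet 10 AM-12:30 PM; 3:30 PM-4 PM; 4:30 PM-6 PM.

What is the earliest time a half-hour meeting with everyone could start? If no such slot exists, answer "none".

10:00

Kira free: 10:00-11:30, 15:30-16:00, 16:30-17:30 (invert busy blocks within the working day).
Clara free: 08:30-09:30, 10:00-15:30, 16:30-18:00.
Pita free: 10:00-13:30, 15:00-17:30.
Leo free: 08:00-14:00, 15:30-17:30.
Imani free: 10:00-12:30, 15:30-16:00, 16:30-18:00.
Kira ∩ Clara: 10:00-11:30, 16:30-17:30.
Kira ∩ Clara ∩ Pita: 10:00-11:30, 16:30-17:30.
Kira ∩ Clara ∩ Pita ∩ Leo: 10:00-11:30, 16:30-17:30.
Kira ∩ Clara ∩ Pita ∩ Leo ∩ Imani: 10:00-11:30, 16:30-17:30.
So the common availability across everyone is 10:00-11:30, 16:30-17:30.
The first common window of at least 30 minutes is 10:00-11:30, so the earliest start is 10:00.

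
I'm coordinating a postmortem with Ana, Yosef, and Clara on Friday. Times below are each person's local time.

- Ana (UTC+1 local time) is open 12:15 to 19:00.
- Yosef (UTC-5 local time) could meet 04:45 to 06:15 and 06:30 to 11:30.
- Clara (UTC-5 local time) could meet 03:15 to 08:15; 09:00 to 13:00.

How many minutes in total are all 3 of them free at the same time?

255

Ana in UTC: 11:15-18:00 (subtract 1h to convert from UTC+1).
Yosef in UTC: 09:45-11:15, 11:30-16:30 (add 5h to convert from UTC-5).
Clara in UTC: 08:15-13:15, 14:00-18:00 (add 5h to convert from UTC-5).
Ana ∩ Yosef: 11:30-16:30.
Ana ∩ Yosef ∩ Clara: 11:30-13:15, 14:00-16:30.
Summing the common windows: 105 + 150 = 255 minutes.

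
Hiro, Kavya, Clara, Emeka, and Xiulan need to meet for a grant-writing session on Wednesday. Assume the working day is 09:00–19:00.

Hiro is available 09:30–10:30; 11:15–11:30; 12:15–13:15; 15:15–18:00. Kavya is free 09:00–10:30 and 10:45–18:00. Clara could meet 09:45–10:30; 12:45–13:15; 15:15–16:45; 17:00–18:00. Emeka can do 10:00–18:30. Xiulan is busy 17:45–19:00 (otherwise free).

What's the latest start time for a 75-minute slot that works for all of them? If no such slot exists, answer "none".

15:30

Hiro free: 09:30-10:30, 11:15-11:30, 12:15-13:15, 15:15-18:00.
Kavya free: 09:00-10:30, 10:45-18:00.
Clara free: 09:45-10:30, 12:45-13:15, 15:15-16:45, 17:00-18:00.
Emeka free: 10:00-18:30.
Xiulan free: 09:00-17:45 (invert busy blocks within the working day).
Hiro ∩ Kavya: 09:30-10:30, 11:15-11:30, 12:15-13:15, 15:15-18:00.
Hiro ∩ Kavya ∩ Clara: 09:45-10:30, 12:45-13:15, 15:15-16:45, 17:00-18:00.
Hiro ∩ Kavya ∩ Clara ∩ Emeka: 10:00-10:30, 12:45-13:15, 15:15-16:45, 17:00-18:00.
Hiro ∩ Kavya ∩ Clara ∩ Emeka ∩ Xiulan: 10:00-10:30, 12:45-13:15, 15:15-16:45, 17:00-17:45.
Those are the intersection windows.
The last common window of at least 75 minutes is 15:15-16:45; a 75-minute meeting can start as late as 15:30 and still end by 16:45.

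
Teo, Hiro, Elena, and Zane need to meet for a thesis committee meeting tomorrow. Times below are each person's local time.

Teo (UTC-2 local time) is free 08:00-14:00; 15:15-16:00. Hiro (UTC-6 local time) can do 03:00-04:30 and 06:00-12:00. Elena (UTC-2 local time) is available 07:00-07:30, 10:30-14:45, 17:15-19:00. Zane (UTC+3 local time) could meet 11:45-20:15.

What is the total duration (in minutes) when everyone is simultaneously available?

Teo in UTC: 10:00-16:00, 17:15-18:00 (add 2h to convert from UTC-2).
Hiro in UTC: 09:00-10:30, 12:00-18:00 (add 6h to convert from UTC-6).
Elena in UTC: 09:00-09:30, 12:30-16:45, 19:15-21:00 (add 2h to convert from UTC-2).
Zane in UTC: 08:45-17:15 (subtract 3h to convert from UTC+3).
Teo ∩ Hiro: 10:00-10:30, 12:00-16:00, 17:15-18:00.
Teo ∩ Hiro ∩ Elena: 12:30-16:00.
Teo ∩ Hiro ∩ Elena ∩ Zane: 12:30-16:00.
So the common availability across everyone is 12:30-16:00.
That's a single block of 210 minutes.

210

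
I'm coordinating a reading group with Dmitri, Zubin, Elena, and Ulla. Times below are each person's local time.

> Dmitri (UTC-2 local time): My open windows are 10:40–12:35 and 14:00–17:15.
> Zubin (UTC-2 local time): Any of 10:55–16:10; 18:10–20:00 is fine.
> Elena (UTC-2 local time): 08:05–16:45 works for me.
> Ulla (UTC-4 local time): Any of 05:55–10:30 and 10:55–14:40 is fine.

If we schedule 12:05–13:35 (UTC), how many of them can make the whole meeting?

2

Dmitri in UTC: 12:40-14:35, 16:00-19:15 (add 2h to convert from UTC-2).
Zubin in UTC: 12:55-18:10, 20:10-22:00 (add 2h to convert from UTC-2).
Elena in UTC: 10:05-18:45 (add 2h to convert from UTC-2).
Ulla in UTC: 09:55-14:30, 14:55-18:40 (add 4h to convert from UTC-4).
Elena and Ulla can make the full 12:05-13:35 slot — that's 2.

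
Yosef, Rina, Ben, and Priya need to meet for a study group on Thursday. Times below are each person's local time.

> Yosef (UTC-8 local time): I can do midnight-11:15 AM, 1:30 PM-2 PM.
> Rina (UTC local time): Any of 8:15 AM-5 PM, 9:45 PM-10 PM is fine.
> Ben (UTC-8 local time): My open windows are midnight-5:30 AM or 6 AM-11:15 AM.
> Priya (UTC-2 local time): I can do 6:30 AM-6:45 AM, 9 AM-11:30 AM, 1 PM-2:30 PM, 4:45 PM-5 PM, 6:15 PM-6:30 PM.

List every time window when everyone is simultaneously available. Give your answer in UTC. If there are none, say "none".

Yosef in UTC: 08:00-19:15, 21:30-22:00 (add 8h to convert from UTC-8).
Rina in UTC: 08:15-17:00, 21:45-22:00.
Ben in UTC: 08:00-13:30, 14:00-19:15 (add 8h to convert from UTC-8).
Priya in UTC: 08:30-08:45, 11:00-13:30, 15:00-16:30, 18:45-19:00, 20:15-20:30 (add 2h to convert from UTC-2).
Yosef ∩ Rina: 08:15-17:00, 21:45-22:00.
Yosef ∩ Rina ∩ Ben: 08:15-13:30, 14:00-17:00.
Yosef ∩ Rina ∩ Ben ∩ Priya: 08:30-08:45, 11:00-13:30, 15:00-16:30.

08:30-08:45, 11:00-13:30, 15:00-16:30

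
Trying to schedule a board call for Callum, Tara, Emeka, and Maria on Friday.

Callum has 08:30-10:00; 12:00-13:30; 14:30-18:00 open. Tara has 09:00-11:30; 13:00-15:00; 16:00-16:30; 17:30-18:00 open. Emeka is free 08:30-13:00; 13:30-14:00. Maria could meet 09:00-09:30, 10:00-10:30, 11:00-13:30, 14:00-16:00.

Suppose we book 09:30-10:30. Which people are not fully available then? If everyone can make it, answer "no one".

Callum: not fully free for 09:30-10:30. Tara: free for 09:30-10:30. Emeka: free for 09:30-10:30. Maria: not fully free for 09:30-10:30.

Callum, Maria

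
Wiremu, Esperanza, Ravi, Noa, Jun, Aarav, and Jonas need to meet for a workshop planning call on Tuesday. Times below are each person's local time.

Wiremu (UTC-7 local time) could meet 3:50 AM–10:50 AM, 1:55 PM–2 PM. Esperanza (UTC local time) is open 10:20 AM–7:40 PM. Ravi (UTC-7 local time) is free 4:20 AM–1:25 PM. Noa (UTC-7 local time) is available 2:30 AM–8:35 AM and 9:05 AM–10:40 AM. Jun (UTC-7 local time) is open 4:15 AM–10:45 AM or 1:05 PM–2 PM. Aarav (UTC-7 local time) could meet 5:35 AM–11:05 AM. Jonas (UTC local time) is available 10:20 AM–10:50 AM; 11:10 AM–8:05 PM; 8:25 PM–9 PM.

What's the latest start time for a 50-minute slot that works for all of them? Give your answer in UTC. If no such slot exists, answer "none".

Wiremu in UTC: 10:50-17:50, 20:55-21:00 (add 7h to convert from UTC-7).
Esperanza in UTC: 10:20-19:40.
Ravi in UTC: 11:20-20:25 (add 7h to convert from UTC-7).
Noa in UTC: 09:30-15:35, 16:05-17:40 (add 7h to convert from UTC-7).
Jun in UTC: 11:15-17:45, 20:05-21:00 (add 7h to convert from UTC-7).
Aarav in UTC: 12:35-18:05 (add 7h to convert from UTC-7).
Jonas in UTC: 10:20-10:50, 11:10-20:05, 20:25-21:00.
Wiremu ∩ Esperanza: 10:50-17:50.
Wiremu ∩ Esperanza ∩ Ravi: 11:20-17:50.
Wiremu ∩ Esperanza ∩ Ravi ∩ Noa: 11:20-15:35, 16:05-17:40.
Wiremu ∩ Esperanza ∩ Ravi ∩ Noa ∩ Jun: 11:20-15:35, 16:05-17:40.
Wiremu ∩ Esperanza ∩ Ravi ∩ Noa ∩ Jun ∩ Aarav: 12:35-15:35, 16:05-17:40.
Wiremu ∩ Esperanza ∩ Ravi ∩ Noa ∩ Jun ∩ Aarav ∩ Jonas: 12:35-15:35, 16:05-17:40.
The last common window of at least 50 minutes is 16:05-17:40; a 50-minute meeting can start as late as 16:50 and still end by 17:40.

16:50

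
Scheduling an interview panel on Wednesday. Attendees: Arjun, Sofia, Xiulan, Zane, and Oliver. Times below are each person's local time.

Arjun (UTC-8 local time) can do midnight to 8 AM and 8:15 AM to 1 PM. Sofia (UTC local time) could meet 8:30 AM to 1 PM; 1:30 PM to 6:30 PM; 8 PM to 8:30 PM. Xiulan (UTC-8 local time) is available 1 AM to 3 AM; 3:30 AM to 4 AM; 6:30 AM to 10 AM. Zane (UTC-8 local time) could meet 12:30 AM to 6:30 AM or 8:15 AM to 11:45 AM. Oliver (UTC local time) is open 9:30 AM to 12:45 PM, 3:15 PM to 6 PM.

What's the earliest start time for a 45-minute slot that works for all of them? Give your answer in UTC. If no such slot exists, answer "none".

09:30

Arjun in UTC: 08:00-16:00, 16:15-21:00 (add 8h to convert from UTC-8).
Sofia in UTC: 08:30-13:00, 13:30-18:30, 20:00-20:30.
Xiulan in UTC: 09:00-11:00, 11:30-12:00, 14:30-18:00 (add 8h to convert from UTC-8).
Zane in UTC: 08:30-14:30, 16:15-19:45 (add 8h to convert from UTC-8).
Oliver in UTC: 09:30-12:45, 15:15-18:00.
Arjun ∩ Sofia: 08:30-13:00, 13:30-16:00, 16:15-18:30, 20:00-20:30.
Arjun ∩ Sofia ∩ Xiulan: 09:00-11:00, 11:30-12:00, 14:30-16:00, 16:15-18:00.
Arjun ∩ Sofia ∩ Xiulan ∩ Zane: 09:00-11:00, 11:30-12:00, 16:15-18:00.
Arjun ∩ Sofia ∩ Xiulan ∩ Zane ∩ Oliver: 09:30-11:00, 11:30-12:00, 16:15-18:00.
So the common availability across everyone is 09:30-11:00, 11:30-12:00, 16:15-18:00.
The first common window of at least 45 minutes is 09:30-11:00, so the earliest start is 09:30.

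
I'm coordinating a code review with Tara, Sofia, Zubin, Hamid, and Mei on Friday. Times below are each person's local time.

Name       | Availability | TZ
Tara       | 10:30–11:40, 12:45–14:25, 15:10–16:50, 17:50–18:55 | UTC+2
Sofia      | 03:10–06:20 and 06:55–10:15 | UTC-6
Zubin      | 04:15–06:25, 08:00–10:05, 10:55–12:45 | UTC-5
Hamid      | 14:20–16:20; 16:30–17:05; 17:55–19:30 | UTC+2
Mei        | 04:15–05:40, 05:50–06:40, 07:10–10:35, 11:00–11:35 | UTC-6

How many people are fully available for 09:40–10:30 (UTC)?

Tara in UTC: 08:30-09:40, 10:45-12:25, 13:10-14:50, 15:50-16:55 (subtract 2h to convert from UTC+2).
Sofia in UTC: 09:10-12:20, 12:55-16:15 (add 6h to convert from UTC-6).
Zubin in UTC: 09:15-11:25, 13:00-15:05, 15:55-17:45 (add 5h to convert from UTC-5).
Hamid in UTC: 12:20-14:20, 14:30-15:05, 15:55-17:30 (subtract 2h to convert from UTC+2).
Mei in UTC: 10:15-11:40, 11:50-12:40, 13:10-16:35, 17:00-17:35 (add 6h to convert from UTC-6).
Sofia and Zubin can make the full 09:40-10:30 slot — that's 2.

2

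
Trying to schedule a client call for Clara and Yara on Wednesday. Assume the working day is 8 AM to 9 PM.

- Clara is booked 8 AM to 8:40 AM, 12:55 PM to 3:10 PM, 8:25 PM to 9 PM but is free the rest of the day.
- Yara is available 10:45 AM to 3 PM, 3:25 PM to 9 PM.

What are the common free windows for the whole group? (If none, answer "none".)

10:45-12:55, 15:25-20:25

Clara free: 08:40-12:55, 15:10-20:25 (invert busy blocks within the working day).
Yara free: 10:45-15:00, 15:25-21:00.
Clara ∩ Yara: 10:45-12:55, 15:25-20:25.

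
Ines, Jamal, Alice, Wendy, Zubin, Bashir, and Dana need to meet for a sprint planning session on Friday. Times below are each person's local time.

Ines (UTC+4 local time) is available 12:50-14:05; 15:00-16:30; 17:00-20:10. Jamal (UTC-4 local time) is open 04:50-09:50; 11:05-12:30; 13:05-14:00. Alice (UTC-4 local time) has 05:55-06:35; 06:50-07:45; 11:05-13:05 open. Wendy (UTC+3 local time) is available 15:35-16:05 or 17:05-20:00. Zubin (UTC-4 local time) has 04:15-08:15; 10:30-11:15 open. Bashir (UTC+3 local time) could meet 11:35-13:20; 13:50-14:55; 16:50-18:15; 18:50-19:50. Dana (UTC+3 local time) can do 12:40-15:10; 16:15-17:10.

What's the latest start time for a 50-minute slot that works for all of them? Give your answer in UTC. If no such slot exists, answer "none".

Ines in UTC: 08:50-10:05, 11:00-12:30, 13:00-16:10 (subtract 4h to convert from UTC+4).
Jamal in UTC: 08:50-13:50, 15:05-16:30, 17:05-18:00 (add 4h to convert from UTC-4).
Alice in UTC: 09:55-10:35, 10:50-11:45, 15:05-17:05 (add 4h to convert from UTC-4).
Wendy in UTC: 12:35-13:05, 14:05-17:00 (subtract 3h to convert from UTC+3).
Zubin in UTC: 08:15-12:15, 14:30-15:15 (add 4h to convert from UTC-4).
Bashir in UTC: 08:35-10:20, 10:50-11:55, 13:50-15:15, 15:50-16:50 (subtract 3h to convert from UTC+3).
Dana in UTC: 09:40-12:10, 13:15-14:10 (subtract 3h to convert from UTC+3).
Ines ∩ Jamal: 08:50-10:05, 11:00-12:30, 13:00-13:50, 15:05-16:10.
Ines ∩ Jamal ∩ Alice: 09:55-10:05, 11:00-11:45, 15:05-16:10.
Ines ∩ Jamal ∩ Alice ∩ Wendy: 15:05-16:10.
Ines ∩ Jamal ∩ Alice ∩ Wendy ∩ Zubin: 15:05-15:15.
Ines ∩ Jamal ∩ Alice ∩ Wendy ∩ Zubin ∩ Bashir: 15:05-15:15.
Ines ∩ Jamal ∩ Alice ∩ Wendy ∩ Zubin ∩ Bashir ∩ Dana: ∅.
There is no time when everyone is free.
No common window is at least 50 minutes long.

none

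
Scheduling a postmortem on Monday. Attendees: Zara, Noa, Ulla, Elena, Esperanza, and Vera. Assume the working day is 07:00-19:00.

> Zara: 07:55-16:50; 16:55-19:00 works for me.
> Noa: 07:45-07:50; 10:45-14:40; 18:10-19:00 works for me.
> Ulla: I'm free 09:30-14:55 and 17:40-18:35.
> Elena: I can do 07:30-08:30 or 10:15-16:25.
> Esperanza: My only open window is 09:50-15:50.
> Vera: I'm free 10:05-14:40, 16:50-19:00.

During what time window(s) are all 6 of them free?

10:45-14:40

Zara ∩ Noa: 10:45-14:40, 18:10-19:00.
Zara ∩ Noa ∩ Ulla: 10:45-14:40, 18:10-18:35.
Zara ∩ Noa ∩ Ulla ∩ Elena: 10:45-14:40.
Zara ∩ Noa ∩ Ulla ∩ Elena ∩ Esperanza: 10:45-14:40.
Zara ∩ Noa ∩ Ulla ∩ Elena ∩ Esperanza ∩ Vera: 10:45-14:40.
Those are the intersection windows.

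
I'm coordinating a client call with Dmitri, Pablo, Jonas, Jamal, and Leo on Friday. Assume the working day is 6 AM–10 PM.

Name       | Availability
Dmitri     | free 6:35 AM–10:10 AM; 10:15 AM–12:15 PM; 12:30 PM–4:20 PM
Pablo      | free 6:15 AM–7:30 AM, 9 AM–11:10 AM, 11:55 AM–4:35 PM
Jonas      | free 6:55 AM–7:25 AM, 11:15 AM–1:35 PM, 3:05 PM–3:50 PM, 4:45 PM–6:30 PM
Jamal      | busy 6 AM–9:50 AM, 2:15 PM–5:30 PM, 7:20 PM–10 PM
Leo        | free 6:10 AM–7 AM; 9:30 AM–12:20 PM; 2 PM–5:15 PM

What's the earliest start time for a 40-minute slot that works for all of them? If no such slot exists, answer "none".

none

Dmitri free: 06:35-10:10, 10:15-12:15, 12:30-16:20.
Pablo free: 06:15-07:30, 09:00-11:10, 11:55-16:35.
Jonas free: 06:55-07:25, 11:15-13:35, 15:05-15:50, 16:45-18:30.
Jamal free: 09:50-14:15, 17:30-19:20 (invert busy blocks within the working day).
Leo free: 06:10-07:00, 09:30-12:20, 14:00-17:15.
Dmitri ∩ Pablo: 06:35-07:30, 09:00-10:10, 10:15-11:10, 11:55-12:15, 12:30-16:20.
Dmitri ∩ Pablo ∩ Jonas: 06:55-07:25, 11:55-12:15, 12:30-13:35, 15:05-15:50.
Dmitri ∩ Pablo ∩ Jonas ∩ Jamal: 11:55-12:15, 12:30-13:35.
Dmitri ∩ Pablo ∩ Jonas ∩ Jamal ∩ Leo: 11:55-12:15.
No common window is at least 40 minutes long.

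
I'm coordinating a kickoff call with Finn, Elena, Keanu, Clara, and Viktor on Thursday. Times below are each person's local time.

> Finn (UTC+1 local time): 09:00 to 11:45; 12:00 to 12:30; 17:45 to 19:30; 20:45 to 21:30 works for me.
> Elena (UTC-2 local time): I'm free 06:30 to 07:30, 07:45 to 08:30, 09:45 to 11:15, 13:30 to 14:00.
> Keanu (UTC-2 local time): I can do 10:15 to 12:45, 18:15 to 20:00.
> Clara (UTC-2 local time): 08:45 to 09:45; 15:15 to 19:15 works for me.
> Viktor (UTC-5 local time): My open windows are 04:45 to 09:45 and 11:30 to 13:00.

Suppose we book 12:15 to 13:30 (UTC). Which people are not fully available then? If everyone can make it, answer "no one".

Clara, Elena, Finn

Finn in UTC: 08:00-10:45, 11:00-11:30, 16:45-18:30, 19:45-20:30 (subtract 1h to convert from UTC+1).
Elena in UTC: 08:30-09:30, 09:45-10:30, 11:45-13:15, 15:30-16:00 (add 2h to convert from UTC-2).
Keanu in UTC: 12:15-14:45, 20:15-22:00 (add 2h to convert from UTC-2).
Clara in UTC: 10:45-11:45, 17:15-21:15 (add 2h to convert from UTC-2).
Viktor in UTC: 09:45-14:45, 16:30-18:00 (add 5h to convert from UTC-5).
Finn: not fully free for 12:15-13:30. Elena: not fully free for 12:15-13:30. Keanu: free for 12:15-13:30. Clara: not fully free for 12:15-13:30. Viktor: free for 12:15-13:30.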